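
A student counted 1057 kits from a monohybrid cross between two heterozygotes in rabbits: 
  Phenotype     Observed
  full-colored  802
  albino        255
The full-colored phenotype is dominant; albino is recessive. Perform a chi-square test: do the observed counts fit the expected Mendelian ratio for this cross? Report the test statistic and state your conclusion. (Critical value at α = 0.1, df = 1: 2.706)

For a monohybrid cross between heterozygotes with complete dominance, the expected phenotypic ratio is 3:1.
Total ratio parts = 4. Expected numbers out of 1057:
  full-colored: 1057 × 3/4 = 792.75
  albino: 1057 × 1/4 = 264.25
χ² = Σ (O − E)² / E
  full-colored: (802 − 792.75)² / 792.75 = 0.1079
  albino: (255 − 264.25)² / 264.25 = 0.3238
χ² = 0.1079 + 0.3238 = 0.4317 ≈ 0.432
Degrees of freedom = 2 − 1 = 1; critical value at α = 0.1 is 2.706.
Since 0.432 < 2.706, we fail to reject the null hypothesis — the data are consistent with the 3:1 ratio.

0.432; consistent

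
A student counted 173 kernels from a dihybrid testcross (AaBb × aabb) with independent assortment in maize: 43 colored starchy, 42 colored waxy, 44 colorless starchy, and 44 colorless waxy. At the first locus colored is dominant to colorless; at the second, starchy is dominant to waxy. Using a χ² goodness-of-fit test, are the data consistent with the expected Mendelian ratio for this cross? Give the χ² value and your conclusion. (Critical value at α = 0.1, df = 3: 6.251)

0.064; consistent

A dihybrid testcross with independent assortment gives a 1:1:1:1 ratio.
The 1:1:1:1 ratio has 4 parts, so with N = 173 the expected counts are:
  colored starchy: 173 × 1/4 = 43.25
  colored waxy: 173 × 1/4 = 43.25
  colorless starchy: 173 × 1/4 = 43.25
  colorless waxy: 173 × 1/4 = 43.25
χ² = Σ (O − E)² / E
  colored starchy: (43 − 43.25)² / 43.25 = 0.0014
  colored waxy: (42 − 43.25)² / 43.25 = 0.0361
  colorless starchy: (44 − 43.25)² / 43.25 = 0.0130
  colorless waxy: (44 − 43.25)² / 43.25 = 0.0130
χ² = 0.0014 + 0.0361 + 0.0130 + 0.0130 = 0.0635 ≈ 0.064
Degrees of freedom = 4 − 1 = 3; critical value at α = 0.1 is 6.251.
Since 0.064 < 6.251, we fail to reject the null hypothesis — the data are consistent with the 1:1:1:1 ratio.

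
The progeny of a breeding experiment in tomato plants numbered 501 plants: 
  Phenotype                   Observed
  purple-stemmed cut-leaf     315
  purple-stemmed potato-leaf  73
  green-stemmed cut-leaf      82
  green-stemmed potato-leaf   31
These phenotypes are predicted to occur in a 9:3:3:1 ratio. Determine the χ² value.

Total ratio parts = 16. Expected numbers out of 501:
  purple-stemmed cut-leaf: 501 × 9/16 = 281.8125
  purple-stemmed potato-leaf: 501 × 3/16 = 93.9375
  green-stemmed cut-leaf: 501 × 3/16 = 93.9375
  green-stemmed potato-leaf: 501 × 1/16 = 31.3125
χ² = Σ (O − E)² / E
  purple-stemmed cut-leaf: (315 − 281.8125)² / 281.8125 = 3.9083
  purple-stemmed potato-leaf: (73 − 93.9375)² / 93.9375 = 4.6667
  green-stemmed cut-leaf: (82 − 93.9375)² / 93.9375 = 1.5170
  green-stemmed potato-leaf: (31 − 31.3125)² / 31.3125 = 0.0031
χ² = 3.9083 + 4.6667 + 1.5170 + 0.0031 = 10.0951 ≈ 10.095

10.095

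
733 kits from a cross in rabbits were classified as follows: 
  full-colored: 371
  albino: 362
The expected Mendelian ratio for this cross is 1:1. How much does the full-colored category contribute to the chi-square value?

The 1:1 ratio has 2 parts, so with N = 733 the expected counts are:
  full-colored: 733 × 1/2 = 366.5
  albino: 733 × 1/2 = 366.5
Contribution of full-colored: (371 − 366.5)² / 366.5 = 0.0553

0.055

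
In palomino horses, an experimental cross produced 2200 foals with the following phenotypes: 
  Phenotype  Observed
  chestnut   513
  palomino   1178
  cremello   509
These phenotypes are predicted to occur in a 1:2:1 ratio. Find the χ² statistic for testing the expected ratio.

11.076

Total ratio parts = 4. Expected numbers out of 2200:
  chestnut: 2200 × 1/4 = 550
  palomino: 2200 × 2/4 = 1100
  cremello: 2200 × 1/4 = 550
χ² = Σ (O − E)² / E
  chestnut: (513 − 550)² / 550 = 2.4891
  palomino: (1178 − 1100)² / 1100 = 5.5309
  cremello: (509 − 550)² / 550 = 3.0564
χ² = 2.4891 + 5.5309 + 3.0564 = 11.0764 ≈ 11.076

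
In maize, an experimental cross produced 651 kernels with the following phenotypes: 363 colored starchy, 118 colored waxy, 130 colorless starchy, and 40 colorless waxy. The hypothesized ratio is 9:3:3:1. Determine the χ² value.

Under the 9:3:3:1 hypothesis (Σ ratio = 16, N = 651):
  colored starchy: 651 × 9/16 = 366.1875
  colored waxy: 651 × 3/16 = 122.0625
  colorless starchy: 651 × 3/16 = 122.0625
  colorless waxy: 651 × 1/16 = 40.6875
χ² = Σ (O − E)² / E
  colored starchy: (363 − 366.1875)² / 366.1875 = 0.0277
  colored waxy: (118 − 122.0625)² / 122.0625 = 0.1352
  colorless starchy: (130 − 122.0625)² / 122.0625 = 0.5162
  colorless waxy: (40 − 40.6875)² / 40.6875 = 0.0116
χ² = 0.0277 + 0.1352 + 0.5162 + 0.0116 = 0.6907 ≈ 0.691

0.691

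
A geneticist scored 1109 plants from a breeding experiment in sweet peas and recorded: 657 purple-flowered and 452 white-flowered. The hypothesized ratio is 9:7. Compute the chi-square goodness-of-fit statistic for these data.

Total ratio parts = 16. Expected numbers out of 1109:
  purple-flowered: 1109 × 9/16 = 623.8125
  white-flowered: 1109 × 7/16 = 485.1875
χ² = Σ (O − E)² / E
  purple-flowered: (657 − 623.8125)² / 623.8125 = 1.7656
  white-flowered: (452 − 485.1875)² / 485.1875 = 2.2701
χ² = 1.7656 + 2.2701 = 4.0357 ≈ 4.036

4.036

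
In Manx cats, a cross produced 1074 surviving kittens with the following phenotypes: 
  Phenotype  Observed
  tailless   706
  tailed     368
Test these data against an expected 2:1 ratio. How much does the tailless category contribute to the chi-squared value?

The 2:1 ratio has 3 parts, so with N = 1074 the expected counts are:
  tailless: 1074 × 2/3 = 716
  tailed: 1074 × 1/3 = 358
Contribution of tailless: (706 − 716)² / 716 = 0.1397

0.140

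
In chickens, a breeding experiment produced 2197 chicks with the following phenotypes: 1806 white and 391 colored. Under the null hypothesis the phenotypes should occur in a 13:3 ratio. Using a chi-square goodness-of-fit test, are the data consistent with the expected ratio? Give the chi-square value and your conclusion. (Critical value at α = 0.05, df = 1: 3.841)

Total ratio parts = 16. Expected numbers out of 2197:
  white: 2197 × 13/16 = 1785.0625
  colored: 2197 × 3/16 = 411.9375
χ² = Σ (O − E)² / E
  white: (1806 − 1785.0625)² / 1785.0625 = 0.2456
  colored: (391 − 411.9375)² / 411.9375 = 1.0642
χ² = 0.2456 + 1.0642 = 1.3098 ≈ 1.310
Degrees of freedom = 2 − 1 = 1; critical value at α = 0.05 is 3.841.
Since 1.310 < 3.841, we fail to reject the null hypothesis — the data are consistent with the 13:3 ratio.

1.310; consistent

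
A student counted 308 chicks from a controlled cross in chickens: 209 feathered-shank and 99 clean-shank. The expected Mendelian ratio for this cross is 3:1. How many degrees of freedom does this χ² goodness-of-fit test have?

1

A goodness-of-fit test with 2 phenotype classes has df = 2 − 1 = 1.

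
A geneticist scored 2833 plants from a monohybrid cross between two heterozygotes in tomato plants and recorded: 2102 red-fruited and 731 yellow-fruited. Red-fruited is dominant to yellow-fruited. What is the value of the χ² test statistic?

0.974

For a monohybrid cross between heterozygotes with complete dominance, the expected phenotypic ratio is 3:1.
Under the 3:1 hypothesis (Σ ratio = 4, N = 2833):
  red-fruited: 2833 × 3/4 = 2124.75
  yellow-fruited: 2833 × 1/4 = 708.25
χ² = Σ (O − E)² / E
  red-fruited: (2102 − 2124.75)² / 2124.75 = 0.2436
  yellow-fruited: (731 − 708.25)² / 708.25 = 0.7308
χ² = 0.2436 + 0.7308 = 0.9744 ≈ 0.974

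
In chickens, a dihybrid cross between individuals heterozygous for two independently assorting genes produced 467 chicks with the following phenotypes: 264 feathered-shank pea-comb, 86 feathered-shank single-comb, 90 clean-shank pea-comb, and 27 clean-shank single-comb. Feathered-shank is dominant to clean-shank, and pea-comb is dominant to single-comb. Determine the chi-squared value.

A dihybrid F₂ with independent assortment and complete dominance at both loci gives a 9:3:3:1 phenotypic ratio.
Under the 9:3:3:1 hypothesis (Σ ratio = 16, N = 467):
  feathered-shank pea-comb: 467 × 9/16 = 262.6875
  feathered-shank single-comb: 467 × 3/16 = 87.5625
  clean-shank pea-comb: 467 × 3/16 = 87.5625
  clean-shank single-comb: 467 × 1/16 = 29.1875
χ² = Σ (O − E)² / E
  feathered-shank pea-comb: (264 − 262.6875)² / 262.6875 = 0.0066
  feathered-shank single-comb: (86 − 87.5625)² / 87.5625 = 0.0279
  clean-shank pea-comb: (90 − 87.5625)² / 87.5625 = 0.0679
  clean-shank single-comb: (27 − 29.1875)² / 29.1875 = 0.1639
χ² = 0.0066 + 0.0279 + 0.0679 + 0.1639 = 0.2663 ≈ 0.266

0.266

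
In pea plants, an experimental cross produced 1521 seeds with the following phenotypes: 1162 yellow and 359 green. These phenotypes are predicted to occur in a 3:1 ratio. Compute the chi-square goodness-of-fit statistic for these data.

Total ratio parts = 4. Expected numbers out of 1521:
  yellow: 1521 × 3/4 = 1140.75
  green: 1521 × 1/4 = 380.25
χ² = Σ (O − E)² / E
  yellow: (1162 − 1140.75)² / 1140.75 = 0.3958
  green: (359 − 380.25)² / 380.25 = 1.1875
χ² = 0.3958 + 1.1875 = 1.5833 ≈ 1.583

1.583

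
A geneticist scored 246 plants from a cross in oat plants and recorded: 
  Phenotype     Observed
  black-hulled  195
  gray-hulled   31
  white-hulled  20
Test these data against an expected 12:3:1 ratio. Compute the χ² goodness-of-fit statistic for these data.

The 12:3:1 ratio has 16 parts, so with N = 246 the expected counts are:
  black-hulled: 246 × 12/16 = 184.5
  gray-hulled: 246 × 3/16 = 46.125
  white-hulled: 246 × 1/16 = 15.375
χ² = Σ (O − E)² / E
  black-hulled: (195 − 184.5)² / 184.5 = 0.5976
  gray-hulled: (31 − 46.125)² / 46.125 = 4.9597
  white-hulled: (20 − 15.375)² / 15.375 = 1.3913
χ² = 0.5976 + 4.9597 + 1.3913 = 6.9486 ≈ 6.949

6.949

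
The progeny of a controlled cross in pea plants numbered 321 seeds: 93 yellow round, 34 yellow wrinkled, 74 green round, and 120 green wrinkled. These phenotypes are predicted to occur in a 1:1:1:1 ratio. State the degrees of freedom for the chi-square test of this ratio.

3

A goodness-of-fit test with 4 phenotype classes has df = 4 − 1 = 3.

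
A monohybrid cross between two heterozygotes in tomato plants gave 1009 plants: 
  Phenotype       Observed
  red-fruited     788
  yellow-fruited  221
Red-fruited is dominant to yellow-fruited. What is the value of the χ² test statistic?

5.162

For a monohybrid cross between heterozygotes with complete dominance, the expected phenotypic ratio is 3:1.
Under the 3:1 hypothesis (Σ ratio = 4, N = 1009):
  red-fruited: 1009 × 3/4 = 756.75
  yellow-fruited: 1009 × 1/4 = 252.25
χ² = Σ (O − E)² / E
  red-fruited: (788 − 756.75)² / 756.75 = 1.2905
  yellow-fruited: (221 − 252.25)² / 252.25 = 3.8714
χ² = 1.2905 + 3.8714 = 5.1619 ≈ 5.162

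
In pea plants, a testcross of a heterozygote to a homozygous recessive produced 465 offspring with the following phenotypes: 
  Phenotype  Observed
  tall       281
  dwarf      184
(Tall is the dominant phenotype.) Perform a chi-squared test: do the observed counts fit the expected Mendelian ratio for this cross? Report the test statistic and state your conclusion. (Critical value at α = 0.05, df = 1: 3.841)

20.234; not consistent

A testcross of a heterozygote (Aa × aa) gives a 1:1 phenotypic ratio.
The 1:1 ratio has 2 parts, so with N = 465 the expected counts are:
  tall: 465 × 1/2 = 232.5
  dwarf: 465 × 1/2 = 232.5
χ² = Σ (O − E)² / E
  tall: (281 − 232.5)² / 232.5 = 10.1172
  dwarf: (184 − 232.5)² / 232.5 = 10.1172
χ² = 10.1172 + 10.1172 = 20.2344 ≈ 20.234
Degrees of freedom = 2 − 1 = 1; critical value at α = 0.05 is 3.841.
Since 20.234 > 3.841, we reject the null hypothesis — the data do not fit the 1:1 ratio.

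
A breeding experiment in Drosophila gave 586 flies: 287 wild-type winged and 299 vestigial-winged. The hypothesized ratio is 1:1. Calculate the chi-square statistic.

0.246

Total ratio parts = 2. Expected numbers out of 586:
  wild-type winged: 586 × 1/2 = 293
  vestigial-winged: 586 × 1/2 = 293
χ² = Σ (O − E)² / E
  wild-type winged: (287 − 293)² / 293 = 0.1229
  vestigial-winged: (299 − 293)² / 293 = 0.1229
χ² = 0.1229 + 0.1229 = 0.2458 ≈ 0.246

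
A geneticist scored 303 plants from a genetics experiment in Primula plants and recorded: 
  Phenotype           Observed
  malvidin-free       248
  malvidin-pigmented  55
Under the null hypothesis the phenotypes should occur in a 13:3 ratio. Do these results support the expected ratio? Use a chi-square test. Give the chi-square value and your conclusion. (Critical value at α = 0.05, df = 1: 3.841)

The 13:3 ratio has 16 parts, so with N = 303 the expected counts are:
  malvidin-free: 303 × 13/16 = 246.1875
  malvidin-pigmented: 303 × 3/16 = 56.8125
χ² = Σ (O − E)² / E
  malvidin-free: (248 − 246.1875)² / 246.1875 = 0.0133
  malvidin-pigmented: (55 − 56.8125)² / 56.8125 = 0.0578
χ² = 0.0133 + 0.0578 = 0.0711 ≈ 0.071
Degrees of freedom = 2 − 1 = 1; critical value at α = 0.05 is 3.841.
Since 0.071 < 3.841, we fail to reject the null hypothesis — the data are consistent with the 13:3 ratio.

0.071; consistent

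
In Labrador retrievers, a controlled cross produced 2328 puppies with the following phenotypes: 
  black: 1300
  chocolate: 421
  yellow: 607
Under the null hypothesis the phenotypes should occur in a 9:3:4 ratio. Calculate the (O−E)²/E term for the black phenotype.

0.069

The 9:3:4 ratio has 16 parts, so with N = 2328 the expected counts are:
  black: 2328 × 9/16 = 1309.5
  chocolate: 2328 × 3/16 = 436.5
  yellow: 2328 × 4/16 = 582
Contribution of black: (1300 − 1309.5)² / 1309.5 = 0.0689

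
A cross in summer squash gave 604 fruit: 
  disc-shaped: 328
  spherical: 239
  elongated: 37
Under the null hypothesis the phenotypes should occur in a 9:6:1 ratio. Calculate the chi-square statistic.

1.111

The 9:6:1 ratio has 16 parts, so with N = 604 the expected counts are:
  disc-shaped: 604 × 9/16 = 339.75
  spherical: 604 × 6/16 = 226.5
  elongated: 604 × 1/16 = 37.75
χ² = Σ (O − E)² / E
  disc-shaped: (328 − 339.75)² / 339.75 = 0.4064
  spherical: (239 − 226.5)² / 226.5 = 0.6898
  elongated: (37 − 37.75)² / 37.75 = 0.0149
χ² = 0.4064 + 0.6898 + 0.0149 = 1.1111 ≈ 1.111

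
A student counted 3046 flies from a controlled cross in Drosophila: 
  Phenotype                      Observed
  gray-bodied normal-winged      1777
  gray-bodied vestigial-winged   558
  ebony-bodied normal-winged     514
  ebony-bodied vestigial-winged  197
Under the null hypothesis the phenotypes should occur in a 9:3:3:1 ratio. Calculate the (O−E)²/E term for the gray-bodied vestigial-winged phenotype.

0.302

The 9:3:3:1 ratio has 16 parts, so with N = 3046 the expected counts are:
  gray-bodied normal-winged: 3046 × 9/16 = 1713.375
  gray-bodied vestigial-winged: 3046 × 3/16 = 571.125
  ebony-bodied normal-winged: 3046 × 3/16 = 571.125
  ebony-bodied vestigial-winged: 3046 × 1/16 = 190.375
Contribution of gray-bodied vestigial-winged: (558 − 571.125)² / 571.125 = 0.3016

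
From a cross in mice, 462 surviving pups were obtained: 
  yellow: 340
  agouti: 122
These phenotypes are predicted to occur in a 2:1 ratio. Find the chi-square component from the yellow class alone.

3.325

The 2:1 ratio has 3 parts, so with N = 462 the expected counts are:
  yellow: 462 × 2/3 = 308
  agouti: 462 × 1/3 = 154
Contribution of yellow: (340 − 308)² / 308 = 3.3247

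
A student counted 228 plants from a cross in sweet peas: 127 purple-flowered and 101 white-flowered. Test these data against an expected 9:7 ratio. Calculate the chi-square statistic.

Under the 9:7 hypothesis (Σ ratio = 16, N = 228):
  purple-flowered: 228 × 9/16 = 128.25
  white-flowered: 228 × 7/16 = 99.75
χ² = Σ (O − E)² / E
  purple-flowered: (127 − 128.25)² / 128.25 = 0.0122
  white-flowered: (101 − 99.75)² / 99.75 = 0.0157
χ² = 0.0122 + 0.0157 = 0.0279 ≈ 0.028

0.028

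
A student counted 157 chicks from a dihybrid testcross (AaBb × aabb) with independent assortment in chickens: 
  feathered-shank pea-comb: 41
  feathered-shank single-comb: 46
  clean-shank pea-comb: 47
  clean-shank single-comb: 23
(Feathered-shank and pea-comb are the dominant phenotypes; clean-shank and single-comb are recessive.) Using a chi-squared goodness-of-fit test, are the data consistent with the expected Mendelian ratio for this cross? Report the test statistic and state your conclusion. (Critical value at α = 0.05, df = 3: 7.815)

A dihybrid testcross with independent assortment gives a 1:1:1:1 ratio.
Total ratio parts = 4. Expected numbers out of 157:
  feathered-shank pea-comb: 157 × 1/4 = 39.25
  feathered-shank single-comb: 157 × 1/4 = 39.25
  clean-shank pea-comb: 157 × 1/4 = 39.25
  clean-shank single-comb: 157 × 1/4 = 39.25
χ² = Σ (O − E)² / E
  feathered-shank pea-comb: (41 − 39.25)² / 39.25 = 0.0780
  feathered-shank single-comb: (46 − 39.25)² / 39.25 = 1.1608
  clean-shank pea-comb: (47 − 39.25)² / 39.25 = 1.5303
  clean-shank single-comb: (23 − 39.25)² / 39.25 = 6.7277
χ² = 0.0780 + 1.1608 + 1.5303 + 6.7277 = 9.4968 ≈ 9.497
Degrees of freedom = 4 − 1 = 3; critical value at α = 0.05 is 7.815.
Since 9.497 > 7.815, we reject the null hypothesis — the data do not fit the 1:1:1:1 ratio.

9.497; not consistent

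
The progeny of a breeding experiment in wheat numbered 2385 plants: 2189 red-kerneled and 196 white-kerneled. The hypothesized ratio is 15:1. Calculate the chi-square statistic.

Expected counts for N = 2385 under a 15:1 ratio (total parts = 16):
  red-kerneled: 2385 × 15/16 = 2235.9375
  white-kerneled: 2385 × 1/16 = 149.0625
χ² = Σ (O − E)² / E
  red-kerneled: (2189 − 2235.9375)² / 2235.9375 = 0.9853
  white-kerneled: (196 − 149.0625)² / 149.0625 = 14.7799
χ² = 0.9853 + 14.7799 = 15.7652 ≈ 15.765

15.765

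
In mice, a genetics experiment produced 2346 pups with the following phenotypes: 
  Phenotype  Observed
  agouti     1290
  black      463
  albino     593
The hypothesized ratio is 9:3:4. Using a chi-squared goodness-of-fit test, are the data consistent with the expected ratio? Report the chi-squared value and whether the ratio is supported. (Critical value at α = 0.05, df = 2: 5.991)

Under the 9:3:4 hypothesis (Σ ratio = 16, N = 2346):
  agouti: 2346 × 9/16 = 1319.625
  black: 2346 × 3/16 = 439.875
  albino: 2346 × 4/16 = 586.5
χ² = Σ (O − E)² / E
  agouti: (1290 − 1319.625)² / 1319.625 = 0.6651
  black: (463 − 439.875)² / 439.875 = 1.2157
  albino: (593 − 586.5)² / 586.5 = 0.0720
χ² = 0.6651 + 1.2157 + 0.0720 = 1.9528 ≈ 1.953
Degrees of freedom = 3 − 1 = 2; critical value at α = 0.05 is 5.991.
Since 1.953 < 5.991, we fail to reject the null hypothesis — the data are consistent with the 9:3:4 ratio.

1.953; consistent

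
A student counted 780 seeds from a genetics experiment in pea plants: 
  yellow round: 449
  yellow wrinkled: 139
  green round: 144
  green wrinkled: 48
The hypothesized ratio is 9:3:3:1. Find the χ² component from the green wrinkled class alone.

0.012

The 9:3:3:1 ratio has 16 parts, so with N = 780 the expected counts are:
  yellow round: 780 × 9/16 = 438.75
  yellow wrinkled: 780 × 3/16 = 146.25
  green round: 780 × 3/16 = 146.25
  green wrinkled: 780 × 1/16 = 48.75
Contribution of green wrinkled: (48 − 48.75)² / 48.75 = 0.0115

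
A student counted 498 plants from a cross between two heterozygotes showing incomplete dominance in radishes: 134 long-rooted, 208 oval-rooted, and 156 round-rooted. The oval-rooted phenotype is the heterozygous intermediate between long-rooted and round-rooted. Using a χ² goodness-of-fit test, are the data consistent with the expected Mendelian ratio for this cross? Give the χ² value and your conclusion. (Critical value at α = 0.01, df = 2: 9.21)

With incomplete dominance, a heterozygote × heterozygote cross gives a 1:2:1 phenotypic ratio.
The 1:2:1 ratio has 4 parts, so with N = 498 the expected counts are:
  long-rooted: 498 × 1/4 = 124.5
  oval-rooted: 498 × 2/4 = 249
  round-rooted: 498 × 1/4 = 124.5
χ² = Σ (O − E)² / E
  long-rooted: (134 − 124.5)² / 124.5 = 0.7249
  oval-rooted: (208 − 249)² / 249 = 6.7510
  round-rooted: (156 − 124.5)² / 124.5 = 7.9699
χ² = 0.7249 + 6.7510 + 7.9699 = 15.4458 ≈ 15.446
Degrees of freedom = 3 − 1 = 2; critical value at α = 0.01 is 9.21.
Since 15.446 > 9.21, we reject the null hypothesis — the data do not fit the 1:2:1 ratio.

15.446; not consistent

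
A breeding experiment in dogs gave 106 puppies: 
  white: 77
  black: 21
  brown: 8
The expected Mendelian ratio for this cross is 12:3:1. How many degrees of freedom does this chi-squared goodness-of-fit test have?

A goodness-of-fit test with 3 phenotype classes has df = 3 − 1 = 2.

2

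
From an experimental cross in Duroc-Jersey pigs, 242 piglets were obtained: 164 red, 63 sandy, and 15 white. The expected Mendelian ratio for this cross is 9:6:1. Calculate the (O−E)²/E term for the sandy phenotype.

The 9:6:1 ratio has 16 parts, so with N = 242 the expected counts are:
  red: 242 × 9/16 = 136.125
  sandy: 242 × 6/16 = 90.75
  white: 242 × 1/16 = 15.125
Contribution of sandy: (63 − 90.75)² / 90.75 = 8.4855

8.486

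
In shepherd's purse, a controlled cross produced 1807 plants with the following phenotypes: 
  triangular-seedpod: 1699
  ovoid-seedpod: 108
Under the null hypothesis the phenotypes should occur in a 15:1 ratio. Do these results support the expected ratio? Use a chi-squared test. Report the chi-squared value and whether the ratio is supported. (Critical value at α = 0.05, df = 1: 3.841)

The 15:1 ratio has 16 parts, so with N = 1807 the expected counts are:
  triangular-seedpod: 1807 × 15/16 = 1694.0625
  ovoid-seedpod: 1807 × 1/16 = 112.9375
χ² = Σ (O − E)² / E
  triangular-seedpod: (1699 − 1694.0625)² / 1694.0625 = 0.0144
  ovoid-seedpod: (108 − 112.9375)² / 112.9375 = 0.2159
χ² = 0.0144 + 0.2159 = 0.2303 ≈ 0.230
Degrees of freedom = 2 − 1 = 1; critical value at α = 0.05 is 3.841.
Since 0.230 < 3.841, we fail to reject the null hypothesis — the data are consistent with the 15:1 ratio.

0.230; consistent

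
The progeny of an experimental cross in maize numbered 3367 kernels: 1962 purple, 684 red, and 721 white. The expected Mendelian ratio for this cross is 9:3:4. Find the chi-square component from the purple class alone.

Total ratio parts = 16. Expected numbers out of 3367:
  purple: 3367 × 9/16 = 1893.9375
  red: 3367 × 3/16 = 631.3125
  white: 3367 × 4/16 = 841.75
Contribution of purple: (1962 − 1893.9375)² / 1893.9375 = 2.4460

2.446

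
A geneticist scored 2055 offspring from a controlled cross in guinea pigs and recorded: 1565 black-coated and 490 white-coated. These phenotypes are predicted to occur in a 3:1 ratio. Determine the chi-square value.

Total ratio parts = 4. Expected numbers out of 2055:
  black-coated: 2055 × 3/4 = 1541.25
  white-coated: 2055 × 1/4 = 513.75
χ² = Σ (O − E)² / E
  black-coated: (1565 − 1541.25)² / 1541.25 = 0.3660
  white-coated: (490 − 513.75)² / 513.75 = 1.0979
χ² = 0.3660 + 1.0979 = 1.4639 ≈ 1.464

1.464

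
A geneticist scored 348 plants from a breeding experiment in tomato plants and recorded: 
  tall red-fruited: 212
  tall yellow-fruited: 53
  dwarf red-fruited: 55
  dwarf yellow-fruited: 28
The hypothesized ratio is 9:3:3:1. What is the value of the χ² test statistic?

7.055

The 9:3:3:1 ratio has 16 parts, so with N = 348 the expected counts are:
  tall red-fruited: 348 × 9/16 = 195.75
  tall yellow-fruited: 348 × 3/16 = 65.25
  dwarf red-fruited: 348 × 3/16 = 65.25
  dwarf yellow-fruited: 348 × 1/16 = 21.75
χ² = Σ (O − E)² / E
  tall red-fruited: (212 − 195.75)² / 195.75 = 1.3490
  tall yellow-fruited: (53 − 65.25)² / 65.25 = 2.2998
  dwarf red-fruited: (55 − 65.25)² / 65.25 = 1.6102
  dwarf yellow-fruited: (28 − 21.75)² / 21.75 = 1.7960
χ² = 1.3490 + 2.2998 + 1.6102 + 1.7960 = 7.055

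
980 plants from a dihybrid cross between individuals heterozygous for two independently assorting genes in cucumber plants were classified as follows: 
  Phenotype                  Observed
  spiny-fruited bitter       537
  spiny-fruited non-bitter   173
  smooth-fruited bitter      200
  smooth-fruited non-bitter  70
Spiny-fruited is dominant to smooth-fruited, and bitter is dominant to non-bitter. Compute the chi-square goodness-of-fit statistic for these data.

A dihybrid F₂ with independent assortment and complete dominance at both loci gives a 9:3:3:1 phenotypic ratio.
The 9:3:3:1 ratio has 16 parts, so with N = 980 the expected counts are:
  spiny-fruited bitter: 980 × 9/16 = 551.25
  spiny-fruited non-bitter: 980 × 3/16 = 183.75
  smooth-fruited bitter: 980 × 3/16 = 183.75
  smooth-fruited non-bitter: 980 × 1/16 = 61.25
χ² = Σ (O − E)² / E
  spiny-fruited bitter: (537 − 551.25)² / 551.25 = 0.3684
  spiny-fruited non-bitter: (173 − 183.75)² / 183.75 = 0.6289
  smooth-fruited bitter: (200 − 183.75)² / 183.75 = 1.4371
  smooth-fruited non-bitter: (70 − 61.25)² / 61.25 = 1.2500
χ² = 0.3684 + 0.6289 + 1.4371 + 1.2500 = 3.6844 ≈ 3.684

3.684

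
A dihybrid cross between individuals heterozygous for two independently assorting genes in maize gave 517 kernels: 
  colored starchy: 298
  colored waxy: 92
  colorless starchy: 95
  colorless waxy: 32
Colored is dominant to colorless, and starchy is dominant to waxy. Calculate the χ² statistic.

0.471

A dihybrid F₂ with independent assortment and complete dominance at both loci gives a 9:3:3:1 phenotypic ratio.
Expected counts for N = 517 under a 9:3:3:1 ratio (total parts = 16):
  colored starchy: 517 × 9/16 = 290.8125
  colored waxy: 517 × 3/16 = 96.9375
  colorless starchy: 517 × 3/16 = 96.9375
  colorless waxy: 517 × 1/16 = 32.3125
χ² = Σ (O − E)² / E
  colored starchy: (298 − 290.8125)² / 290.8125 = 0.1776
  colored waxy: (92 − 96.9375)² / 96.9375 = 0.2515
  colorless starchy: (95 − 96.9375)² / 96.9375 = 0.0387
  colorless waxy: (32 − 32.3125)² / 32.3125 = 0.0030
χ² = 0.1776 + 0.2515 + 0.0387 + 0.0030 = 0.4708 ≈ 0.471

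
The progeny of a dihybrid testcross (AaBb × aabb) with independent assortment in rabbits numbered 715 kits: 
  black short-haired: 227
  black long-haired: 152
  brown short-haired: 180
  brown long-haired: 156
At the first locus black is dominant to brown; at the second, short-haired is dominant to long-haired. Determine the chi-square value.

19.931

A dihybrid testcross with independent assortment gives a 1:1:1:1 ratio.
The 1:1:1:1 ratio has 4 parts, so with N = 715 the expected counts are:
  black short-haired: 715 × 1/4 = 178.75
  black long-haired: 715 × 1/4 = 178.75
  brown short-haired: 715 × 1/4 = 178.75
  brown long-haired: 715 × 1/4 = 178.75
χ² = Σ (O − E)² / E
  black short-haired: (227 − 178.75)² / 178.75 = 13.0241
  black long-haired: (152 − 178.75)² / 178.75 = 4.0031
  brown short-haired: (180 − 178.75)² / 178.75 = 0.0087
  brown long-haired: (156 − 178.75)² / 178.75 = 2.8955
χ² = 13.0241 + 4.0031 + 0.0087 + 2.8955 = 19.9314 ≈ 19.931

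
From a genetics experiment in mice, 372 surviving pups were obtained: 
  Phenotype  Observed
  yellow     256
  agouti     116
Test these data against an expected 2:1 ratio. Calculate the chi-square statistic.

The 2:1 ratio has 3 parts, so with N = 372 the expected counts are:
  yellow: 372 × 2/3 = 248
  agouti: 372 × 1/3 = 124
χ² = Σ (O − E)² / E
  yellow: (256 − 248)² / 248 = 0.2581
  agouti: (116 − 124)² / 124 = 0.5161
χ² = 0.2581 + 0.5161 = 0.7742 ≈ 0.774

0.774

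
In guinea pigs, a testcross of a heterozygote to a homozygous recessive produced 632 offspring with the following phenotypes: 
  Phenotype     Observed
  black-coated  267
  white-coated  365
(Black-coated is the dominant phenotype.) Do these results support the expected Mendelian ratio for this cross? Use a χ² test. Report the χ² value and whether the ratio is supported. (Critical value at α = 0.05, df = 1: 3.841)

15.196; not consistent

A testcross of a heterozygote (Aa × aa) gives a 1:1 phenotypic ratio.
Expected counts for N = 632 under a 1:1 ratio (total parts = 2):
  black-coated: 632 × 1/2 = 316
  white-coated: 632 × 1/2 = 316
χ² = Σ (O − E)² / E
  black-coated: (267 − 316)² / 316 = 7.5981
  white-coated: (365 − 316)² / 316 = 7.5981
χ² = 7.5981 + 7.5981 = 15.1962 ≈ 15.196
Degrees of freedom = 2 − 1 = 1; critical value at α = 0.05 is 3.841.
Since 15.196 > 3.841, we reject the null hypothesis — the data do not fit the 1:1 ratio.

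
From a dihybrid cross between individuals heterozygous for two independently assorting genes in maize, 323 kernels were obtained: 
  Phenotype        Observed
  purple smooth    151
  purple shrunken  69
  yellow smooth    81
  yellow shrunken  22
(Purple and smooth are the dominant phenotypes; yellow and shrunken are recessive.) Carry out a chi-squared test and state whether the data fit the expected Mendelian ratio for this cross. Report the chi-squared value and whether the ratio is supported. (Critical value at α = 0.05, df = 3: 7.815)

13.418; not consistent

A dihybrid F₂ with independent assortment and complete dominance at both loci gives a 9:3:3:1 phenotypic ratio.
Total ratio parts = 16. Expected numbers out of 323:
  purple smooth: 323 × 9/16 = 181.6875
  purple shrunken: 323 × 3/16 = 60.5625
  yellow smooth: 323 × 3/16 = 60.5625
  yellow shrunken: 323 × 1/16 = 20.1875
χ² = Σ (O − E)² / E
  purple smooth: (151 − 181.6875)² / 181.6875 = 5.1832
  purple shrunken: (69 − 60.5625)² / 60.5625 = 1.1755
  yellow smooth: (81 − 60.5625)² / 60.5625 = 6.8969
  yellow shrunken: (22 − 20.1875)² / 20.1875 = 0.1627
χ² = 5.1832 + 1.1755 + 6.8969 + 0.1627 = 13.4183 ≈ 13.418
Degrees of freedom = 4 − 1 = 3; critical value at α = 0.05 is 7.815.
Since 13.418 > 7.815, we reject the null hypothesis — the data do not fit the 9:3:3:1 ratio.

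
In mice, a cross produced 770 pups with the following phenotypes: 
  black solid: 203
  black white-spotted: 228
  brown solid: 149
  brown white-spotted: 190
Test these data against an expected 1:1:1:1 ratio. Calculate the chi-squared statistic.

The 1:1:1:1 ratio has 4 parts, so with N = 770 the expected counts are:
  black solid: 770 × 1/4 = 192.5
  black white-spotted: 770 × 1/4 = 192.5
  brown solid: 770 × 1/4 = 192.5
  brown white-spotted: 770 × 1/4 = 192.5
χ² = Σ (O − E)² / E
  black solid: (203 − 192.5)² / 192.5 = 0.5727
  black white-spotted: (228 − 192.5)² / 192.5 = 6.5468
  brown solid: (149 − 192.5)² / 192.5 = 9.8299
  brown white-spotted: (190 − 192.5)² / 192.5 = 0.0325
χ² = 0.5727 + 6.5468 + 9.8299 + 0.0325 = 16.9819 ≈ 16.982

16.982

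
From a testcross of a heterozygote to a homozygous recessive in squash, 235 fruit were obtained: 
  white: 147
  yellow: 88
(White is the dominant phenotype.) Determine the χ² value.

14.813

A testcross of a heterozygote (Aa × aa) gives a 1:1 phenotypic ratio.
Total ratio parts = 2. Expected numbers out of 235:
  white: 235 × 1/2 = 117.5
  yellow: 235 × 1/2 = 117.5
χ² = Σ (O − E)² / E
  white: (147 − 117.5)² / 117.5 = 7.4064
  yellow: (88 − 117.5)² / 117.5 = 7.4064
χ² = 7.4064 + 7.4064 = 14.8128 ≈ 14.813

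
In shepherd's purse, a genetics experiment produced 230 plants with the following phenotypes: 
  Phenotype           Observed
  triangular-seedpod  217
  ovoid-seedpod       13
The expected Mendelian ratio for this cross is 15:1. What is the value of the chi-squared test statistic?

0.140

The 15:1 ratio has 16 parts, so with N = 230 the expected counts are:
  triangular-seedpod: 230 × 15/16 = 215.625
  ovoid-seedpod: 230 × 1/16 = 14.375
χ² = Σ (O − E)² / E
  triangular-seedpod: (217 − 215.625)² / 215.625 = 0.0088
  ovoid-seedpod: (13 − 14.375)² / 14.375 = 0.1315
χ² = 0.0088 + 0.1315 = 0.1403 ≈ 0.140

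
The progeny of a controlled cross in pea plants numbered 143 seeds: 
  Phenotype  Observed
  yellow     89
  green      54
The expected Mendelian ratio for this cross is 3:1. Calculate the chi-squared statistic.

Total ratio parts = 4. Expected numbers out of 143:
  yellow: 143 × 3/4 = 107.25
  green: 143 × 1/4 = 35.75
χ² = Σ (O − E)² / E
  yellow: (89 − 107.25)² / 107.25 = 3.1055
  green: (54 − 35.75)² / 35.75 = 9.3164
χ² = 3.1055 + 9.3164 = 12.4219 ≈ 12.422

12.422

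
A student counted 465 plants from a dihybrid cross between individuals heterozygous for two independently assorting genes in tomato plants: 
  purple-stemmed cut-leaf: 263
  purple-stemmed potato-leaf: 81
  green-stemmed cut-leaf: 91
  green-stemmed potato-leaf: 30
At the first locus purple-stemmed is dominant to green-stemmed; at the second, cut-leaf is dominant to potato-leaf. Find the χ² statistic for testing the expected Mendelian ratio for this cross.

A dihybrid F₂ with independent assortment and complete dominance at both loci gives a 9:3:3:1 phenotypic ratio.
Expected counts for N = 465 under a 9:3:3:1 ratio (total parts = 16):
  purple-stemmed cut-leaf: 465 × 9/16 = 261.5625
  purple-stemmed potato-leaf: 465 × 3/16 = 87.1875
  green-stemmed cut-leaf: 465 × 3/16 = 87.1875
  green-stemmed potato-leaf: 465 × 1/16 = 29.0625
χ² = Σ (O − E)² / E
  purple-stemmed cut-leaf: (263 − 261.5625)² / 261.5625 = 0.0079
  purple-stemmed potato-leaf: (81 − 87.1875)² / 87.1875 = 0.4391
  green-stemmed cut-leaf: (91 − 87.1875)² / 87.1875 = 0.1667
  green-stemmed potato-leaf: (30 − 29.0625)² / 29.0625 = 0.0302
χ² = 0.0079 + 0.4391 + 0.1667 + 0.0302 = 0.6439 ≈ 0.644

0.644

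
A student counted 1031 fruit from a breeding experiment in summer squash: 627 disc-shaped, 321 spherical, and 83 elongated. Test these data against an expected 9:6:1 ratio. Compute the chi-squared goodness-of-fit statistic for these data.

Under the 9:6:1 hypothesis (Σ ratio = 16, N = 1031):
  disc-shaped: 1031 × 9/16 = 579.9375
  spherical: 1031 × 6/16 = 386.625
  elongated: 1031 × 1/16 = 64.4375
χ² = Σ (O − E)² / E
  disc-shaped: (627 − 579.9375)² / 579.9375 = 3.8192
  spherical: (321 − 386.625)² / 386.625 = 11.1391
  elongated: (83 − 64.4375)² / 64.4375 = 5.3473
χ² = 3.8192 + 11.1391 + 5.3473 = 20.3056 ≈ 20.306

20.306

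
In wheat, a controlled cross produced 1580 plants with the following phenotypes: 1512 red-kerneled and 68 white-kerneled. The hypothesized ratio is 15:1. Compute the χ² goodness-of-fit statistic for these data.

Expected counts for N = 1580 under a 15:1 ratio (total parts = 16):
  red-kerneled: 1580 × 15/16 = 1481.25
  white-kerneled: 1580 × 1/16 = 98.75
χ² = Σ (O − E)² / E
  red-kerneled: (1512 − 1481.25)² / 1481.25 = 0.6384
  white-kerneled: (68 − 98.75)² / 98.75 = 9.5753
χ² = 0.6384 + 9.5753 = 10.2137 ≈ 10.214

10.214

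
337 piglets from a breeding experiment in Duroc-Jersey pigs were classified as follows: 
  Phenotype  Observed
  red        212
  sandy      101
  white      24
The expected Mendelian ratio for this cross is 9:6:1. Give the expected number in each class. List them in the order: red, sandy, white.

189.5625, 126.375, 21.0625

Expected counts for N = 337 under a 9:6:1 ratio (total parts = 16):
  red: 337 × 9/16 = 189.5625
  sandy: 337 × 6/16 = 126.375
  white: 337 × 1/16 = 21.0625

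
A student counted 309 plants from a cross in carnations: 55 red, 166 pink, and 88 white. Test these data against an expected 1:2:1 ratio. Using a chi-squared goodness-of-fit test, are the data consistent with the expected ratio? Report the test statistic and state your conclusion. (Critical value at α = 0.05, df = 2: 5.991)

Total ratio parts = 4. Expected numbers out of 309:
  red: 309 × 1/4 = 77.25
  pink: 309 × 2/4 = 154.5
  white: 309 × 1/4 = 77.25
χ² = Σ (O − E)² / E
  red: (55 − 77.25)² / 77.25 = 6.4086
  pink: (166 − 154.5)² / 154.5 = 0.8560
  white: (88 − 77.25)² / 77.25 = 1.4960
χ² = 6.4086 + 0.8560 + 1.4960 = 8.7606 ≈ 8.761
Degrees of freedom = 3 − 1 = 2; critical value at α = 0.05 is 5.991.
Since 8.761 > 5.991, we reject the null hypothesis — the data do not fit the 1:2:1 ratio.

8.761; not consistent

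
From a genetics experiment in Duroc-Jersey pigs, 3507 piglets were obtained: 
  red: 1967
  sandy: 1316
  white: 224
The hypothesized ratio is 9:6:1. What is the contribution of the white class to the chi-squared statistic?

0.106

The 9:6:1 ratio has 16 parts, so with N = 3507 the expected counts are:
  red: 3507 × 9/16 = 1972.6875
  sandy: 3507 × 6/16 = 1315.125
  white: 3507 × 1/16 = 219.1875
Contribution of white: (224 − 219.1875)² / 219.1875 = 0.1057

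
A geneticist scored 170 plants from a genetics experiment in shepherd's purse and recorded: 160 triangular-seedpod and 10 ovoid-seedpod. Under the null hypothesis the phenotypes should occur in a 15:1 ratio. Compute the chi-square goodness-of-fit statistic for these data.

0.039

Expected counts for N = 170 under a 15:1 ratio (total parts = 16):
  triangular-seedpod: 170 × 15/16 = 159.375
  ovoid-seedpod: 170 × 1/16 = 10.625
χ² = Σ (O − E)² / E
  triangular-seedpod: (160 − 159.375)² / 159.375 = 0.0025
  ovoid-seedpod: (10 − 10.625)² / 10.625 = 0.0368
χ² = 0.0025 + 0.0368 = 0.0393 ≈ 0.039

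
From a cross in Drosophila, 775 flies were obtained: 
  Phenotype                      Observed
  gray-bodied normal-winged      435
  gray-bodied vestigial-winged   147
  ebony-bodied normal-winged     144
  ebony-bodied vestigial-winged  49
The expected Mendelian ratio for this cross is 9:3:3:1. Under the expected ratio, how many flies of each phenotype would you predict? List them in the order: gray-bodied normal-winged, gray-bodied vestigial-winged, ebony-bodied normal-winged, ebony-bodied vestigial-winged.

The 9:3:3:1 ratio has 16 parts, so with N = 775 the expected counts are:
  gray-bodied normal-winged: 775 × 9/16 = 435.9375
  gray-bodied vestigial-winged: 775 × 3/16 = 145.3125
  ebony-bodied normal-winged: 775 × 3/16 = 145.3125
  ebony-bodied vestigial-winged: 775 × 1/16 = 48.4375

435.9375, 145.3125, 145.3125, 48.4375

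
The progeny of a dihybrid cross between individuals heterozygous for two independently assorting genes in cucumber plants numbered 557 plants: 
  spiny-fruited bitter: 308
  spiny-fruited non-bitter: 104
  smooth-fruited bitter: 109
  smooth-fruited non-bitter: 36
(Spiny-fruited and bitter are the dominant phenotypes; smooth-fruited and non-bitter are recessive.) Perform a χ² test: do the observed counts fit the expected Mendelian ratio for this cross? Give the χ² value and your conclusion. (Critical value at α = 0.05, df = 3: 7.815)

A dihybrid F₂ with independent assortment and complete dominance at both loci gives a 9:3:3:1 phenotypic ratio.
Under the 9:3:3:1 hypothesis (Σ ratio = 16, N = 557):
  spiny-fruited bitter: 557 × 9/16 = 313.3125
  spiny-fruited non-bitter: 557 × 3/16 = 104.4375
  smooth-fruited bitter: 557 × 3/16 = 104.4375
  smooth-fruited non-bitter: 557 × 1/16 = 34.8125
χ² = Σ (O − E)² / E
  spiny-fruited bitter: (308 − 313.3125)² / 313.3125 = 0.0901
  spiny-fruited non-bitter: (104 − 104.4375)² / 104.4375 = 0.0018
  smooth-fruited bitter: (109 − 104.4375)² / 104.4375 = 0.1993
  smooth-fruited non-bitter: (36 − 34.8125)² / 34.8125 = 0.0405
χ² = 0.0901 + 0.0018 + 0.1993 + 0.0405 = 0.3317 ≈ 0.332
Degrees of freedom = 4 − 1 = 3; critical value at α = 0.05 is 7.815.
Since 0.332 < 7.815, we fail to reject the null hypothesis — the data are consistent with the 9:3:3:1 ratio.

0.332; consistent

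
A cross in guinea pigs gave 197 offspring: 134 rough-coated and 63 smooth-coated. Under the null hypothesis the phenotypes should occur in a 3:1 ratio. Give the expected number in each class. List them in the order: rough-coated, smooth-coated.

Total ratio parts = 4. Expected numbers out of 197:
  rough-coated: 197 × 3/4 = 147.75
  smooth-coated: 197 × 1/4 = 49.25

147.75, 49.25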